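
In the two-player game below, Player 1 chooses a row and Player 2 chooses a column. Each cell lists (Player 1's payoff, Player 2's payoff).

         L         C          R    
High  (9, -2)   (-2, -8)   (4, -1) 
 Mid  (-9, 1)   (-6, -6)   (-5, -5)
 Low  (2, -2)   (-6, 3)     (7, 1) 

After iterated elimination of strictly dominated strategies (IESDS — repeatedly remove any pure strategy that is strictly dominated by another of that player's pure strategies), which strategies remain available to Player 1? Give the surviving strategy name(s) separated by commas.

High, Low

For Player 1, High strictly dominates Mid on the remaining columns (L: 9>-9, C: -2>-6, R: 4>-5); eliminate Mid.
For Player 2, R strictly dominates L on the remaining rows (High: -1>-2, Low: 1>-2); eliminate L.
Among the remaining strategies, none is strictly dominated by another pure strategy of the same player, so the elimination stops.
Surviving strategies — Player 1: {High, Low}; Player 2: {C, R}.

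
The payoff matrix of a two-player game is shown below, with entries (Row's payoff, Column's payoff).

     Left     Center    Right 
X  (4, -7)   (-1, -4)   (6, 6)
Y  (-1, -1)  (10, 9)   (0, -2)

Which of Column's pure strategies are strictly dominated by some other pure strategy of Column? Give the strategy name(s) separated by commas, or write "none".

Left is strictly dominated by Center (X: -4>-7, Y: 9>-1).
Center is not dominated — it holds its own against Left at X (-4>-7); Right at Y (9>-2).
Right is not dominated — it holds its own against Left at X (6>-7); Center at X (6>-4).

Left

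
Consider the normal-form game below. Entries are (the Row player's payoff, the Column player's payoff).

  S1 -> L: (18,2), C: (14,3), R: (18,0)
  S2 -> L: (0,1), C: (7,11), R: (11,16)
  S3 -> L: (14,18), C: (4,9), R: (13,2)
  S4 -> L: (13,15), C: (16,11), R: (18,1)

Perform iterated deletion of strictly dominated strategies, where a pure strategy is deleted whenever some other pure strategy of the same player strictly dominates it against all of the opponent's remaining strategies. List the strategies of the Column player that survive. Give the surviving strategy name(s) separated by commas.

L, C

The Row player's strategy S2 is strictly dominated by S1 (L: 18>0, C: 14>7, R: 18>11) and is removed.
Row S3 is eliminated: S1 beats it against every remaining column (L: 18>14, C: 14>4, R: 18>13).
For the Column player, L strictly dominates R on the remaining rows (S1: 2>0, S4: 15>1); eliminate R.
Among the remaining strategies, none is strictly dominated by another pure strategy of the same player, so the elimination stops.
Surviving strategies — the Row player: {S1, S4}; the Column player: {L, C}.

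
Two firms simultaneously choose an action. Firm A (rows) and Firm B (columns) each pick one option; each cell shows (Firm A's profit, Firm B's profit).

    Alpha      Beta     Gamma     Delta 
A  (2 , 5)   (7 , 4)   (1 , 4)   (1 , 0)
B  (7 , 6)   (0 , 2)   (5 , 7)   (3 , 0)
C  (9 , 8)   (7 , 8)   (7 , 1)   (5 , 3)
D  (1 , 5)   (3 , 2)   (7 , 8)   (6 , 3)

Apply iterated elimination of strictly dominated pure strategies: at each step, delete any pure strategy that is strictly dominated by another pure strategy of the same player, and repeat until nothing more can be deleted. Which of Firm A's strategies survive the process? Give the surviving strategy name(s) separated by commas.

Firm A's strategy B is strictly dominated by C (Alpha: 9>7, Beta: 7>0, Gamma: 7>5, Delta: 5>3) and is removed.
Firm B's strategy Delta is strictly dominated by Alpha (A: 5>0, C: 8>3, D: 5>3) and is removed.
Among the remaining strategies, none is strictly dominated by another pure strategy of the same player, so the elimination stops.
Surviving strategies — Firm A: {A, C, D}; Firm B: {Alpha, Beta, Gamma}.

A, C, D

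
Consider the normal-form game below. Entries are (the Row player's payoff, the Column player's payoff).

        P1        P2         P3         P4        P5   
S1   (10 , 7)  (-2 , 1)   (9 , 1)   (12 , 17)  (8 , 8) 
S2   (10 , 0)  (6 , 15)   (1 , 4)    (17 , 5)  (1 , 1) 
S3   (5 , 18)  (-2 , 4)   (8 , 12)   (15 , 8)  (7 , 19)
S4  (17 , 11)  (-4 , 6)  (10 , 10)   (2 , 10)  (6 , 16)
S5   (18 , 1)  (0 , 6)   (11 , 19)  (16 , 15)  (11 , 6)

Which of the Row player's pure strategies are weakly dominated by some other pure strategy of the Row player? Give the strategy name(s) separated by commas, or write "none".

S1, S3, S4

S5 weakly dominates S1 — P1: 18>10, P2: 0>-2, P3: 11>9, P4: 16>12, P5: 11>8.
S2: no other strategy beats it everywhere (S1 at P2 (6>-2); S3 at P1 (10>5); S4 at P2 (6>-4); S5 at P2 (6>0)).
S5 weakly dominates S3 — P1: 18>5, P2: 0>-2, P3: 11>8, P4: 16>15, P5: 11>7.
S5 weakly dominates S4 — P1: 18>17, P2: 0>-4, P3: 11>10, P4: 16>2, P5: 11>6.
S5: no other strategy beats it everywhere (S1 at P1 (18>10); S2 at P1 (18>10); S3 at P1 (18>5); S4 at P1 (18>17)).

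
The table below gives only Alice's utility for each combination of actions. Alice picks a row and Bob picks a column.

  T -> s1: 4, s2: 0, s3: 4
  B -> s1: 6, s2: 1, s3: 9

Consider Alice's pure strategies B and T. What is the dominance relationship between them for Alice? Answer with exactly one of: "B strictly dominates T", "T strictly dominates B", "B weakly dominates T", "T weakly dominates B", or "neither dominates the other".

B strictly dominates T

Compare B to T across each opponent action: s1: 6>4, s2: 1>0, s3: 9>4.
B gives a strictly higher payoff against each opponent action, so B strictly dominates T.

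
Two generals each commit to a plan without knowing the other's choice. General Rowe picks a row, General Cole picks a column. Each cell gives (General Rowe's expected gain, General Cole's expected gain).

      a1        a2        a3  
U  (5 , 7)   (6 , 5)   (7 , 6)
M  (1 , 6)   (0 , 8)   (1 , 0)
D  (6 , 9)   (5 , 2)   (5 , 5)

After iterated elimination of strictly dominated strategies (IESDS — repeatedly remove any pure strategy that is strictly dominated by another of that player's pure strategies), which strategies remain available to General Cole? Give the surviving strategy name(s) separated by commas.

General Rowe's strategy M is strictly dominated by U (a1: 5>1, a2: 6>0, a3: 7>1) and is removed.
General Cole's strategy a2 is strictly dominated by a1 (U: 7>5, D: 9>2) and is removed.
For General Cole, a1 strictly dominates a3 on the remaining rows (U: 7>6, D: 9>5); eliminate a3.
General Rowe's strategy U is strictly dominated by D (a1: 6>5) and is removed.
Among the remaining strategies, none is strictly dominated by another pure strategy of the same player, so the elimination stops.
Surviving strategies — General Rowe: {D}; General Cole: {a1}.

a1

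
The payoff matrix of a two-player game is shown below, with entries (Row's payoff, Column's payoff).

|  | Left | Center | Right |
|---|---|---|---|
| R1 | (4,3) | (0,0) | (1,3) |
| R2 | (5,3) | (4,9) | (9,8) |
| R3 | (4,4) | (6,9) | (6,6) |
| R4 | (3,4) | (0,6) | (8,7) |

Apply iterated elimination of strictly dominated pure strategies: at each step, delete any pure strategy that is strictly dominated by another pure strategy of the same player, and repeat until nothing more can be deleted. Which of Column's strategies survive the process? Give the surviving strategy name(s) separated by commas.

Row's strategy R1 is strictly dominated by R2 (Left: 5>4, Center: 4>0, Right: 9>1) and is removed.
Row R4 is eliminated: R2 beats it against every remaining column (Left: 5>3, Center: 4>0, Right: 9>8).
For Column, Center strictly dominates Left on the remaining rows (R2: 9>3, R3: 9>4); eliminate Left.
Column's strategy Right is strictly dominated by Center (R2: 9>8, R3: 9>6) and is removed.
Row R2 is eliminated: R3 beats it against every remaining column (Center: 6>4).
Among the remaining strategies, none is strictly dominated by another pure strategy of the same player, so the elimination stops.
Surviving strategies — Row: {R3}; Column: {Center}.

Center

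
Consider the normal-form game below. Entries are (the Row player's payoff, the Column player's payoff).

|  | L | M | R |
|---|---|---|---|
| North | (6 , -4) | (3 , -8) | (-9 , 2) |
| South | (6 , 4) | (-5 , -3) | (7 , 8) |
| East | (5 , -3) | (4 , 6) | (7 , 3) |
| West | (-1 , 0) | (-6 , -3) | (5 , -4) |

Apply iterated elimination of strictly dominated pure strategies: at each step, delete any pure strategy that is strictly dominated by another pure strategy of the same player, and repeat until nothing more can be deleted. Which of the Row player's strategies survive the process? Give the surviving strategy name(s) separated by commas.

Row West is eliminated: South beats it against every remaining column (L: 6>-1, M: -5>-6, R: 7>5).
The Column player's strategy L is strictly dominated by R (North: 2>-4, South: 8>4, East: 3>-3) and is removed.
Row North is eliminated: East beats it against every remaining column (M: 4>3, R: 7>-9).
Among the remaining strategies, none is strictly dominated by another pure strategy of the same player, so the elimination stops.
Surviving strategies — the Row player: {South, East}; the Column player: {M, R}.

South, East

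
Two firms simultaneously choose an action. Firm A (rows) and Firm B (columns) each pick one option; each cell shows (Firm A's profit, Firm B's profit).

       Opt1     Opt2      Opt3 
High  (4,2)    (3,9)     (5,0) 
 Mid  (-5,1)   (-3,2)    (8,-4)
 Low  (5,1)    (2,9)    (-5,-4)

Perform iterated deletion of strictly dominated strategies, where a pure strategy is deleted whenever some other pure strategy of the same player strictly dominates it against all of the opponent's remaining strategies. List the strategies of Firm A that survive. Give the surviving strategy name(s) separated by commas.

High

For Firm B, Opt2 strictly dominates Opt1 on the remaining rows (High: 9>2, Mid: 2>1, Low: 9>1); eliminate Opt1.
For Firm A, High strictly dominates Low on the remaining columns (Opt2: 3>2, Opt3: 5>-5); eliminate Low.
For Firm B, Opt2 strictly dominates Opt3 on the remaining rows (High: 9>0, Mid: 2>-4); eliminate Opt3.
Firm A's strategy Mid is strictly dominated by High (Opt2: 3>-3) and is removed.
Among the remaining strategies, none is strictly dominated by another pure strategy of the same player, so the elimination stops.
Surviving strategies — Firm A: {High}; Firm B: {Opt2}.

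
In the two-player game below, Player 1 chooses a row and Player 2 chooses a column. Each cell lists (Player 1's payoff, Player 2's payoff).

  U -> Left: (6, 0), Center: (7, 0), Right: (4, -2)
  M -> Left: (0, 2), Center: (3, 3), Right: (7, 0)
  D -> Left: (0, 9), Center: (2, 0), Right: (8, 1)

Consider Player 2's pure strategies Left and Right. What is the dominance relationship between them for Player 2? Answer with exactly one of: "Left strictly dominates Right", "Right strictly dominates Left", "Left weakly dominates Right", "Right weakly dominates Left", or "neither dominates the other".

Left strictly dominates Right

Compare Left to Right across each opponent action: U: 0>-2, M: 2>0, D: 9>1.
Left gives a strictly higher payoff against each opponent action, so Left strictly dominates Right.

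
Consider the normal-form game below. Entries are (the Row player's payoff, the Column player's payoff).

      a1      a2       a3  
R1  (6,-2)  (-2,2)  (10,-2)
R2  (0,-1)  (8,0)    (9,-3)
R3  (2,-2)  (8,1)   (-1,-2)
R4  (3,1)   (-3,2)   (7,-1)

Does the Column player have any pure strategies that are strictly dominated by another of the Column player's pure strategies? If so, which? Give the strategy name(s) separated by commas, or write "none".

a1, a3

a1 is strictly dominated by a2 (R1: 2>-2, R2: 0>-1, R3: 1>-2, R4: 2>1).
a2 is not dominated — it holds its own against a1 at R1 (2>-2); a3 at R1 (2>-2).
a3 is strictly dominated by a2 (R1: 2>-2, R2: 0>-3, R3: 1>-2, R4: 2>-1).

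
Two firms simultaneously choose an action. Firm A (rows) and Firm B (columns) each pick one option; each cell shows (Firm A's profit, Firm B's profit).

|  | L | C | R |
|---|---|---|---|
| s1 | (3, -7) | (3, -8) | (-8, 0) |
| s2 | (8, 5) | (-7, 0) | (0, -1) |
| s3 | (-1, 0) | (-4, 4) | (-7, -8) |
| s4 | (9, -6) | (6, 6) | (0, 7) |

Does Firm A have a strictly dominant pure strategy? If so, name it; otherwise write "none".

s1 fails to dominate s2 at L (3<8).
s2 fails to dominate s1 at C (-7<3).
s3 fails to dominate s1 at L (-1<3).
s4 fails to dominate s2 at R (0=0).
No single strategy dominates all the others.

none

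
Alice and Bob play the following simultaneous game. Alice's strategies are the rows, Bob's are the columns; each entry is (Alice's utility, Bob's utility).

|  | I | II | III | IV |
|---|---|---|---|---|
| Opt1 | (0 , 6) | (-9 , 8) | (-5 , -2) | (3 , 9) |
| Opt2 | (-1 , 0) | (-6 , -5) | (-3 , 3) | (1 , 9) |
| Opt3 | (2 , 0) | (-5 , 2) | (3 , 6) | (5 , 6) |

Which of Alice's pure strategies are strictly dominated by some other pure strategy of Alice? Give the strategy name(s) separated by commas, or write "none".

Opt1 is strictly dominated by Opt3 (I: 2>0, II: -5>-9, III: 3>-5, IV: 5>3).
Opt3 strictly dominates Opt2 — I: 2>-1, II: -5>-6, III: 3>-3, IV: 5>1.
Opt3 is not dominated — it holds its own against Opt1 at I (2>0); Opt2 at I (2>-1).

Opt1, Opt2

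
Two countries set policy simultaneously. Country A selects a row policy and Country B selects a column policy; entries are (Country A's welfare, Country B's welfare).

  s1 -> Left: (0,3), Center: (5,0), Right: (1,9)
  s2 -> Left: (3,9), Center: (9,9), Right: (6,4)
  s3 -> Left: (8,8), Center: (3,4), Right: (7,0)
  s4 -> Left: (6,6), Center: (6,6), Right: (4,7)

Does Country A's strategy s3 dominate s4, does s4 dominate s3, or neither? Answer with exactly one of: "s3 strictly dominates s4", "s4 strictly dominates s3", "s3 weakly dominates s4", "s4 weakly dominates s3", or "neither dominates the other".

s3's payoffs vs s4's, by Country B's action — Left: 8>6, Center: 3<6, Right: 7>4.
s3 does better at Left, Right but worse at Center; neither strategy dominates the other.

neither dominates the other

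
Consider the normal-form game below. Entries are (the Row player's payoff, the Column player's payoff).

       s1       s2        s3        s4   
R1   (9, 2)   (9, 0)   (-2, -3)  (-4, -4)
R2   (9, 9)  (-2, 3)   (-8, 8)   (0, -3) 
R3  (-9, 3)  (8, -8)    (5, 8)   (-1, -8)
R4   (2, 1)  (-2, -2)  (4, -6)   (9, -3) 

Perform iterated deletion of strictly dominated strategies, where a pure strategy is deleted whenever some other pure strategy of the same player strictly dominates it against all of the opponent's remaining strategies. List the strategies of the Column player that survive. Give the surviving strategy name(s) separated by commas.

The Column player's strategy s2 is strictly dominated by s1 (R1: 2>0, R2: 9>3, R3: 3>-8, R4: 1>-2) and is removed.
The Column player's strategy s4 is strictly dominated by s1 (R1: 2>-4, R2: 9>-3, R3: 3>-8, R4: 1>-3) and is removed.
Among the remaining strategies, none is strictly dominated by another pure strategy of the same player, so the elimination stops.
Surviving strategies — the Row player: {R1, R2, R3, R4}; the Column player: {s1, s3}.

s1, s3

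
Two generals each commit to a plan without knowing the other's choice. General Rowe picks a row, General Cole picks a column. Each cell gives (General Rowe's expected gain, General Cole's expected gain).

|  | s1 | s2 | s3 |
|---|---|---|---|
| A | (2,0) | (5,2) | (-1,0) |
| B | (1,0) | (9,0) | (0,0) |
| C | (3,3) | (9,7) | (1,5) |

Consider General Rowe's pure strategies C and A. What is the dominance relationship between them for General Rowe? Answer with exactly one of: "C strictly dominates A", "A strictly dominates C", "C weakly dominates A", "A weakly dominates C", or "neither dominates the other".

C strictly dominates A

Compare C to A across each opponent action: s1: 3>2, s2: 9>5, s3: 1>-1.
Every comparison favours C, so C strictly dominates A.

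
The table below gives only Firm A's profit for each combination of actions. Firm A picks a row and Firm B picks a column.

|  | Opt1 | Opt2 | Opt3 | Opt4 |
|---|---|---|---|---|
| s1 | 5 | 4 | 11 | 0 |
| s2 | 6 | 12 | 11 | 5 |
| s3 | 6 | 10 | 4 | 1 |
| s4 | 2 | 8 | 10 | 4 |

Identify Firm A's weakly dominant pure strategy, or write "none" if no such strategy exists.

s2 vs s1: Opt1: 6>5, Opt2: 12>4, Opt3: 11=11, Opt4: 5>0.
s2 vs s3: Opt1: 6=6, Opt2: 12>10, Opt3: 11>4, Opt4: 5>1.
s2 vs s4: Opt1: 6>2, Opt2: 12>8, Opt3: 11>10, Opt4: 5>4.
s2 is at least as good as every other strategy against every opponent action, so it is weakly dominant.

s2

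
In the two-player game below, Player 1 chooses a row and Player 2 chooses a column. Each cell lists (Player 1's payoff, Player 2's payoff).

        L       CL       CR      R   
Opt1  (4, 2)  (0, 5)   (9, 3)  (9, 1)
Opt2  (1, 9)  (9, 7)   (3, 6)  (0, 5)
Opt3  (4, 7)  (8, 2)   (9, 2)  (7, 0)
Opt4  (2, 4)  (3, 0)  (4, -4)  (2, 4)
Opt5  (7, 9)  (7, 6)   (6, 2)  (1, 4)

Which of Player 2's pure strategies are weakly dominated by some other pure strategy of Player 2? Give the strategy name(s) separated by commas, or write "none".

CR, R

L: no other strategy beats it everywhere (CL at Opt2 (9>7); CR at Opt2 (9>6); R at Opt1 (2>1)).
CL is not dominated — it holds its own against L at Opt1 (5>2); CR at Opt1 (5>3); R at Opt1 (5>1).
CR: dominated, since CL does at least as well everywhere (Opt1: 5>3, Opt2: 7>6, Opt3: 2=2, Opt4: 0>-4, Opt5: 6>2).
L weakly dominates R — Opt1: 2>1, Opt2: 9>5, Opt3: 7>0, Opt4: 4=4, Opt5: 9>4.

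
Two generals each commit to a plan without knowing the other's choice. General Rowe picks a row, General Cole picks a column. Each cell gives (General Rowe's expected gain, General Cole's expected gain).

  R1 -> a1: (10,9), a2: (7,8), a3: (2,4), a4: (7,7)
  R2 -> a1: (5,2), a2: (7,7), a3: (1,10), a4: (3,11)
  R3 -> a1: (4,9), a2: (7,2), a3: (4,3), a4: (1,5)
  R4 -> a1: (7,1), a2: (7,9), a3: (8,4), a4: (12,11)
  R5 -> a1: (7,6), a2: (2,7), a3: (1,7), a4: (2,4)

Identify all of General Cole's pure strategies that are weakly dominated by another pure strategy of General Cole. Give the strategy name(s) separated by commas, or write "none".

a1 is not dominated — it holds its own against a2 at R1 (9>8); a3 at R1 (9>4); a4 at R1 (9>7).
Nothing dominates a2: a1 at R2 (7>2); a3 at R1 (8>4); a4 at R1 (8>7).
a3 is not dominated — it holds its own against a1 at R2 (10>2); a2 at R2 (10>7); a4 at R5 (7>4).
Nothing dominates a4: a1 at R2 (11>2); a2 at R2 (11>7); a3 at R1 (7>4).

none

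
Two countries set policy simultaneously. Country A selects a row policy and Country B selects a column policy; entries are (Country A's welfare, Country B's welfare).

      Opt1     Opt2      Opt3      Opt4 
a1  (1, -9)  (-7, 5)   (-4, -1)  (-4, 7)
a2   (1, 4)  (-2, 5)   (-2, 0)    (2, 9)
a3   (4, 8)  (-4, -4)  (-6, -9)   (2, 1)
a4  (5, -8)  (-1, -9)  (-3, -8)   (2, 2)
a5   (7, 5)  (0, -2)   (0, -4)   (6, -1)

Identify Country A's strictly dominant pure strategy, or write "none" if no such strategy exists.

a5

a5 vs a1: Opt1: 7>1, Opt2: 0>-7, Opt3: 0>-4, Opt4: 6>-4.
a5 vs a2: Opt1: 7>1, Opt2: 0>-2, Opt3: 0>-2, Opt4: 6>2.
a5 vs a3: Opt1: 7>4, Opt2: 0>-4, Opt3: 0>-6, Opt4: 6>2.
a5 vs a4: Opt1: 7>5, Opt2: 0>-1, Opt3: 0>-3, Opt4: 6>2.
a5 strictly beats every other strategy against every opponent action, so it is strictly dominant.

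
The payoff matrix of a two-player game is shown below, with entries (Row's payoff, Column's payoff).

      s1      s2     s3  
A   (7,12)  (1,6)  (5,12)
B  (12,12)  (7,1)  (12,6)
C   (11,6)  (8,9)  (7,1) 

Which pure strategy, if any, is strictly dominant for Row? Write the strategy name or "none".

A fails to dominate B at s1 (7<12).
B fails to dominate C at s2 (7<8).
C fails to dominate B at s1 (11<12).
No single strategy dominates all the others.

none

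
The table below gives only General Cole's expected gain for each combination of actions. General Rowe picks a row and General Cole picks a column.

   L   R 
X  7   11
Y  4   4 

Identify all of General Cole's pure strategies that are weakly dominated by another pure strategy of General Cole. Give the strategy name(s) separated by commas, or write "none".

R weakly dominates L — X: 11>7, Y: 4=4.
R is not dominated — it holds its own against L at X (11>7).

L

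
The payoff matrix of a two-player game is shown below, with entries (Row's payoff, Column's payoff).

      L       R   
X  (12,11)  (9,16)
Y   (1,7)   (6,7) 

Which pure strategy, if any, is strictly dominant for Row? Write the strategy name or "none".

X vs Y: L: 12>1, R: 9>6.
X strictly beats every other strategy against every opponent action, so it is strictly dominant.

X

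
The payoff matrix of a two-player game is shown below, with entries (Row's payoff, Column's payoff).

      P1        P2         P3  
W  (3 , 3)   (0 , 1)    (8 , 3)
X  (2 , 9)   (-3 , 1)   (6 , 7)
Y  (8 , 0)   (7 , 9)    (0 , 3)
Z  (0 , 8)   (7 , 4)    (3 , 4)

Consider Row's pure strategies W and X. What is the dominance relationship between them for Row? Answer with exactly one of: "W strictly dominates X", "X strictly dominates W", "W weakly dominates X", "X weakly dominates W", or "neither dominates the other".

W's payoffs vs X's, by Column's action — P1: 3>2, P2: 0>-3, P3: 8>6.
Every comparison favours W, so W strictly dominates X.

W strictly dominates X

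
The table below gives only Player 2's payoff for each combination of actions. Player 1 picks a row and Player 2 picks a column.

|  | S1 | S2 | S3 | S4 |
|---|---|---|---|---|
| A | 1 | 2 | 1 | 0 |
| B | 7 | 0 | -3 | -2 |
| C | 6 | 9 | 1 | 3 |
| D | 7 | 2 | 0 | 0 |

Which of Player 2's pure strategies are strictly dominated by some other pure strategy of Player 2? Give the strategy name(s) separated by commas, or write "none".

S3, S4

Nothing dominates S1: S2 at B (7>0); S3 at A (1=1); S4 at A (1>0).
Nothing dominates S2: S1 at A (2>1); S3 at A (2>1); S4 at A (2>0).
S2 strictly dominates S3 — A: 2>1, B: 0>-3, C: 9>1, D: 2>0.
S4 is strictly dominated by S1 (A: 1>0, B: 7>-2, C: 6>3, D: 7>0).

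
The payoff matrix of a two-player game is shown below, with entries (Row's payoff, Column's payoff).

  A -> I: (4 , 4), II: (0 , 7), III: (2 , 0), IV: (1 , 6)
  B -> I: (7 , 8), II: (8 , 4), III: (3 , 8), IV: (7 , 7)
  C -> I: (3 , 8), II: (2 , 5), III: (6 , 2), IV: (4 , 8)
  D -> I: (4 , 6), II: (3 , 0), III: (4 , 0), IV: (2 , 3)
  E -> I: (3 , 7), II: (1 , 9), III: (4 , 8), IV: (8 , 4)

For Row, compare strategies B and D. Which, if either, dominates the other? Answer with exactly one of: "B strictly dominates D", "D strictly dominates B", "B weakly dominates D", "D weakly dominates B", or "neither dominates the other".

Compare B to D across each choice by Column: I: 7>4, II: 8>3, III: 3<4, IV: 7>2.
B does better at I, II, IV but worse at III; neither strategy dominates the other.

neither dominates the other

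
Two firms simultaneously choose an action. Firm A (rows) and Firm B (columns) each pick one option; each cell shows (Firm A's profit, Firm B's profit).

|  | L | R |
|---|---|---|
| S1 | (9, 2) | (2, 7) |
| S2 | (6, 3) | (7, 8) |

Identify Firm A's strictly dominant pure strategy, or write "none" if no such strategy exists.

none

S1 fails to dominate S2 at R (2<7).
S2 fails to dominate S1 at L (6<9).
No single strategy dominates all the others.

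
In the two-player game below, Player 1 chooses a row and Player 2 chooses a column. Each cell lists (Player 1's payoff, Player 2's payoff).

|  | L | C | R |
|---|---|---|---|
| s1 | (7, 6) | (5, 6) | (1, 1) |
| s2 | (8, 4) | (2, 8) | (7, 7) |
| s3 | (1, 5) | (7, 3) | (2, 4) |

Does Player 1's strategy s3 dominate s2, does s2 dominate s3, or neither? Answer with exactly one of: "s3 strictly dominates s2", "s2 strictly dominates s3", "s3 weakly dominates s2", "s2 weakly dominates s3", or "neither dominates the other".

neither dominates the other

s3's payoffs vs s2's, by Player 2's action — L: 1<8, C: 7>2, R: 2<7.
s3 does better at C but worse at L, R; neither strategy dominates the other.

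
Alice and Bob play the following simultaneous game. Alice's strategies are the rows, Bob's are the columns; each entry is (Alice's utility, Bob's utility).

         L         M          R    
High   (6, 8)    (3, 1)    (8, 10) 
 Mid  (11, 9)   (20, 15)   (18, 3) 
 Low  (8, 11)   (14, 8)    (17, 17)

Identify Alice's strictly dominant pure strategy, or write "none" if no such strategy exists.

Mid

Mid vs High: L: 11>6, M: 20>3, R: 18>8.
Mid vs Low: L: 11>8, M: 20>14, R: 18>17.
Mid strictly beats every other strategy against every opponent action, so it is strictly dominant.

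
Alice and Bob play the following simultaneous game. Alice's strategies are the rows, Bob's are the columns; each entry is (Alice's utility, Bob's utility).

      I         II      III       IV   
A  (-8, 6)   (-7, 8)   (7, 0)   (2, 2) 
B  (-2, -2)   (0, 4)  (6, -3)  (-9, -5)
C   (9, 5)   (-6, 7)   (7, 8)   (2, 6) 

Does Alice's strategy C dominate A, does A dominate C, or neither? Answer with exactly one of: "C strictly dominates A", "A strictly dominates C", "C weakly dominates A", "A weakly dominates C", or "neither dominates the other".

C weakly dominates A

Compare C to A across each opponent action: I: 9>-8, II: -6>-7, III: 7=7, IV: 2=2.
C is at least as good everywhere and strictly better somewhere (tied only at III, IV), so C weakly but not strictly dominates A.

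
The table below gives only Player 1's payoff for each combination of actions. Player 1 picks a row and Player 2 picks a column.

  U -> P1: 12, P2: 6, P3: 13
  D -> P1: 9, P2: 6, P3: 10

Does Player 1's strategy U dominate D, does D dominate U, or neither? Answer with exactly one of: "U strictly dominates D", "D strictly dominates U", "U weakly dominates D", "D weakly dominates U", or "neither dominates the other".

U weakly dominates D

Compare U to D across each choice by Player 2: P1: 12>9, P2: 6=6, P3: 13>10.
U is at least as good everywhere and strictly better somewhere (tied only at P2), so U weakly but not strictly dominates D.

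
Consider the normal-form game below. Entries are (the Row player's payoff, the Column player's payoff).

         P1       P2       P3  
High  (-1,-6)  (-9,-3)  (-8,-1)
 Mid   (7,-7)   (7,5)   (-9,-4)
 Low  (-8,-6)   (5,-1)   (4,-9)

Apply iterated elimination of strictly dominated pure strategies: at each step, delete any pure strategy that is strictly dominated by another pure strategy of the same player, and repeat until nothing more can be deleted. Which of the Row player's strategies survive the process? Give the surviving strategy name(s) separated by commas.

Mid

For the Column player, P2 strictly dominates P1 on the remaining rows (High: -3>-6, Mid: 5>-7, Low: -1>-6); eliminate P1.
Row High is eliminated: Low beats it against every remaining column (P2: 5>-9, P3: 4>-8).
Column P3 is eliminated: P2 beats it against every remaining row (Mid: 5>-4, Low: -1>-9).
For the Row player, Mid strictly dominates Low on the remaining columns (P2: 7>5); eliminate Low.
Among the remaining strategies, none is strictly dominated by another pure strategy of the same player, so the elimination stops.
Surviving strategies — the Row player: {Mid}; the Column player: {P2}.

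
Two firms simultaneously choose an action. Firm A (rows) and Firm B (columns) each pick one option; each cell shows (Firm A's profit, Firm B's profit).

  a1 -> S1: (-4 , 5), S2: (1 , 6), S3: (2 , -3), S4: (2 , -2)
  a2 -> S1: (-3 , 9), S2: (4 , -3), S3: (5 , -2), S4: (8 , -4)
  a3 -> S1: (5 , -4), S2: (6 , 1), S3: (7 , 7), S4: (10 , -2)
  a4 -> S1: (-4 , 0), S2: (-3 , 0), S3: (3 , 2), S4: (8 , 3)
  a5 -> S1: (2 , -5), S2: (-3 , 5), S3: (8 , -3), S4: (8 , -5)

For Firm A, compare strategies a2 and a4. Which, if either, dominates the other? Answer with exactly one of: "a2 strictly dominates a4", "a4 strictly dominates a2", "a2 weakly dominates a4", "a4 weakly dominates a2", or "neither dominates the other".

Compare a2 to a4 across each opponent action: S1: -3>-4, S2: 4>-3, S3: 5>3, S4: 8=8.
a2 is at least as good everywhere and strictly better somewhere (tied only at S4), so a2 weakly but not strictly dominates a4.

a2 weakly dominates a4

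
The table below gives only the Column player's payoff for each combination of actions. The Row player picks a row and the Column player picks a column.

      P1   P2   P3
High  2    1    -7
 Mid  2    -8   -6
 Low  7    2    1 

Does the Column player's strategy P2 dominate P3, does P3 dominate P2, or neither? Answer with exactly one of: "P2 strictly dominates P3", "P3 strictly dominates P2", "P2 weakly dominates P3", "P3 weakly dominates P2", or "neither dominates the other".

P2's payoffs vs P3's, by the Row player's action — High: 1>-7, Mid: -8<-6, Low: 2>1.
P2 does better at High, Low but worse at Mid; neither strategy dominates the other.

neither dominates the other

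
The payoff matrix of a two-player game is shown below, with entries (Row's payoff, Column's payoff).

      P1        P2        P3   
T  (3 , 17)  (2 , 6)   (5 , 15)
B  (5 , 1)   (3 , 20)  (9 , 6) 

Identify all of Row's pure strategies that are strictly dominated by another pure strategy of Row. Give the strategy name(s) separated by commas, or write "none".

T

T is strictly dominated by B (P1: 5>3, P2: 3>2, P3: 9>5).
Nothing dominates B: T at P1 (5>3).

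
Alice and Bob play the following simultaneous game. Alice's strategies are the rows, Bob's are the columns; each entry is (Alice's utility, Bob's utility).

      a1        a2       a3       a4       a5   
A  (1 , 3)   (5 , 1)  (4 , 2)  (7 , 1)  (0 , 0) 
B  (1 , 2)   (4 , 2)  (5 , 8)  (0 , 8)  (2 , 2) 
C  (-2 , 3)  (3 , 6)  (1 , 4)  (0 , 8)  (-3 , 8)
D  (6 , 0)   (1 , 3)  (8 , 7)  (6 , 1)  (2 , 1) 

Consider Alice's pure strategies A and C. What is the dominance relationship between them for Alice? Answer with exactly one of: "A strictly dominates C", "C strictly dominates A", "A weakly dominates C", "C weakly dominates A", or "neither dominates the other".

A's payoffs vs C's, by Bob's action — a1: 1>-2, a2: 5>3, a3: 4>1, a4: 7>0, a5: 0>-3.
Every comparison favours A, so A strictly dominates C.

A strictly dominates C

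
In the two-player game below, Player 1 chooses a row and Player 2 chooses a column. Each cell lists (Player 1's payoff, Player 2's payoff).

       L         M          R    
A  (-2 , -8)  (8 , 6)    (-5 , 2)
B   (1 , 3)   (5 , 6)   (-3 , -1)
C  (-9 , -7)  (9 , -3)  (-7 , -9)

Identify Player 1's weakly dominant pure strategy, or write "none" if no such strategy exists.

none

A fails to dominate B at L (-2<1).
B fails to dominate A at M (5<8).
C fails to dominate A at L (-9<-2).
No single strategy dominates all the others.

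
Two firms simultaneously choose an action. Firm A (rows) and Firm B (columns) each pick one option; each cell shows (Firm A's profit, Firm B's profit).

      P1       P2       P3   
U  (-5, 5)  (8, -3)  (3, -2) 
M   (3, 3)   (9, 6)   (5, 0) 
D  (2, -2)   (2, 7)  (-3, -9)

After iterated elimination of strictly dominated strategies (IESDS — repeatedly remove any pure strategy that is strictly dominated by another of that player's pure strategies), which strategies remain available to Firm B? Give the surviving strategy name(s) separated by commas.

Firm A's strategy U is strictly dominated by M (P1: 3>-5, P2: 9>8, P3: 5>3) and is removed.
Firm A's strategy D is strictly dominated by M (P1: 3>2, P2: 9>2, P3: 5>-3) and is removed.
For Firm B, P2 strictly dominates P1 on the remaining rows (M: 6>3); eliminate P1.
Firm B's strategy P3 is strictly dominated by P2 (M: 6>0) and is removed.
Among the remaining strategies, none is strictly dominated by another pure strategy of the same player, so the elimination stops.
Surviving strategies — Firm A: {M}; Firm B: {P2}.

P2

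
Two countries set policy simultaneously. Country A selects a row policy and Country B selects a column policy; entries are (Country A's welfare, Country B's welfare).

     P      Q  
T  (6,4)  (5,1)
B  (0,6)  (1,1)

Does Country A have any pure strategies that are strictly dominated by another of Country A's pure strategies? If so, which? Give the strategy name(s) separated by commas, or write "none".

T is not dominated — it holds its own against B at P (6>0).
B: dominated, since T does at least as well everywhere (P: 6>0, Q: 5>1).

B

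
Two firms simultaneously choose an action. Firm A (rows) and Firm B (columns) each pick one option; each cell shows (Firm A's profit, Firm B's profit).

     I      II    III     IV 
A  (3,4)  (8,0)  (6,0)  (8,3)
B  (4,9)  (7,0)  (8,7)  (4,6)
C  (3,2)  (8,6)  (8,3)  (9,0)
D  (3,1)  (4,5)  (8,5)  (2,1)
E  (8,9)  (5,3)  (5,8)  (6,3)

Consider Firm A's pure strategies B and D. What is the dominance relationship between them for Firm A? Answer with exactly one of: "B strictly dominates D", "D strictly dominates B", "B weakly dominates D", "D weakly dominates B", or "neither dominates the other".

B weakly dominates D

B's payoffs vs D's, by Firm B's action — I: 4>3, II: 7>4, III: 8=8, IV: 4>2.
B is at least as good everywhere and strictly better somewhere (tied only at III), so B weakly but not strictly dominates D.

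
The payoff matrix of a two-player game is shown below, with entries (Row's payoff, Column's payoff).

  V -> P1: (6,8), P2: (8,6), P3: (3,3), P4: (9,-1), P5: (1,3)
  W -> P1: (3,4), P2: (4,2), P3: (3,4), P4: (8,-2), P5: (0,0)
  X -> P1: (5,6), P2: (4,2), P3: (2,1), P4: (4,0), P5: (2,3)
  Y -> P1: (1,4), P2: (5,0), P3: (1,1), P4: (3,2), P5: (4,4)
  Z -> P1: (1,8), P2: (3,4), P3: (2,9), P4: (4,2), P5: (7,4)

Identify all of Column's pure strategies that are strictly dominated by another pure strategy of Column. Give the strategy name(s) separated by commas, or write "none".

Nothing dominates P1: P2 at V (8>6); P3 at V (8>3); P4 at V (8>-1); P5 at V (8>3).
P1 strictly dominates P2 — V: 8>6, W: 4>2, X: 6>2, Y: 4>0, Z: 8>4.
P3 is not dominated — it holds its own against P1 at W (4=4); P2 at W (4>2); P4 at V (3>-1); P5 at V (3=3).
P1 strictly dominates P4 — V: 8>-1, W: 4>-2, X: 6>0, Y: 4>2, Z: 8>2.
P5: no other strategy beats it everywhere (P1 at Y (4=4); P2 at X (3>2); P3 at V (3=3); P4 at V (3>-1)).

P2, P4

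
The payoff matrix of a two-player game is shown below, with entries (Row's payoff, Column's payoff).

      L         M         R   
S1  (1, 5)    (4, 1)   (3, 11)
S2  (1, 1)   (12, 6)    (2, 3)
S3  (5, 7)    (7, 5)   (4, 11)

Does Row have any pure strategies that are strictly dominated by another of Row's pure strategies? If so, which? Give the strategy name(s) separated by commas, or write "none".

S1

S1: dominated, since S3 does at least as well everywhere (L: 5>1, M: 7>4, R: 4>3).
S2: no other strategy beats it everywhere (S1 at L (1=1); S3 at M (12>7)).
S3 is not dominated — it holds its own against S1 at L (5>1); S2 at L (5>1).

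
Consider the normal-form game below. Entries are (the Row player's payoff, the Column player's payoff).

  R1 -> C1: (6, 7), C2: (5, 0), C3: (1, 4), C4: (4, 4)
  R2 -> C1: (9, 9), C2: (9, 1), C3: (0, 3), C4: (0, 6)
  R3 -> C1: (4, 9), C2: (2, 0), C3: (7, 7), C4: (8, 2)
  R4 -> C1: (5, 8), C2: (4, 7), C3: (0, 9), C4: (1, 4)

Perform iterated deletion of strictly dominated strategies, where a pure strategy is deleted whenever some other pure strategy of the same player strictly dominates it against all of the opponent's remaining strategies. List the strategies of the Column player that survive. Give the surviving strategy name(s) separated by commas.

Row R4 is eliminated: R1 beats it against every remaining column (C1: 6>5, C2: 5>4, C3: 1>0, C4: 4>1).
For the Column player, C1 strictly dominates C2 on the remaining rows (R1: 7>0, R2: 9>1, R3: 9>0); eliminate C2.
The Column player's strategy C3 is strictly dominated by C1 (R1: 7>4, R2: 9>3, R3: 9>7) and is removed.
For the Column player, C1 strictly dominates C4 on the remaining rows (R1: 7>4, R2: 9>6, R3: 9>2); eliminate C4.
The Row player's strategy R1 is strictly dominated by R2 (C1: 9>6) and is removed.
Row R3 is eliminated: R2 beats it against every remaining column (C1: 9>4).
Among the remaining strategies, none is strictly dominated by another pure strategy of the same player, so the elimination stops.
Surviving strategies — the Row player: {R2}; the Column player: {C1}.

C1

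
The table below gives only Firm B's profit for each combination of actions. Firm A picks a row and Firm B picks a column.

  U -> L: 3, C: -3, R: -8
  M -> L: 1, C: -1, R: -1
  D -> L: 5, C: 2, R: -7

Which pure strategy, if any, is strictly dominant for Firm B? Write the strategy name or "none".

L vs C: U: 3>-3, M: 1>-1, D: 5>2.
L vs R: U: 3>-8, M: 1>-1, D: 5>-7.
L strictly beats every other strategy against every opponent action, so it is strictly dominant.

L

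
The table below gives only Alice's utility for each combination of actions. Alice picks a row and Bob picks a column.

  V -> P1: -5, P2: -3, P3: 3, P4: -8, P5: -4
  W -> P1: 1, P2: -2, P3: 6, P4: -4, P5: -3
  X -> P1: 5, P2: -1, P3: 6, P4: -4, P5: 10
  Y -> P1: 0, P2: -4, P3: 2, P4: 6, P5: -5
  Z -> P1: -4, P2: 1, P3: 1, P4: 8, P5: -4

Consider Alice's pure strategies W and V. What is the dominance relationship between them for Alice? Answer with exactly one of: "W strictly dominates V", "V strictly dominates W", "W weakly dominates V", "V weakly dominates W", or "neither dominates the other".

Compare W to V across each opponent action: P1: 1>-5, P2: -2>-3, P3: 6>3, P4: -4>-8, P5: -3>-4.
W gives a strictly higher payoff against each opponent action, so W strictly dominates V.

W strictly dominates V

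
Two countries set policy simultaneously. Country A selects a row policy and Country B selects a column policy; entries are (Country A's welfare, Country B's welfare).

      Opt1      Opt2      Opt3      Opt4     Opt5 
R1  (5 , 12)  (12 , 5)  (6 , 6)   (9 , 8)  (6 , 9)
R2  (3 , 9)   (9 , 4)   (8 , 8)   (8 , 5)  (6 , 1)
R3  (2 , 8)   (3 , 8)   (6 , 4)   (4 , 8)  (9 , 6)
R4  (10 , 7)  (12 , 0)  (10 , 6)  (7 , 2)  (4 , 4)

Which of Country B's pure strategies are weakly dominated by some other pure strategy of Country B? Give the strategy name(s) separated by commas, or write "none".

Opt2, Opt3, Opt4, Opt5

Nothing dominates Opt1: Opt2 at R1 (12>5); Opt3 at R1 (12>6); Opt4 at R1 (12>8); Opt5 at R1 (12>9).
Opt2 is weakly dominated by Opt1 (R1: 12>5, R2: 9>4, R3: 8=8, R4: 7>0).
Opt1 weakly dominates Opt3 — R1: 12>6, R2: 9>8, R3: 8>4, R4: 7>6.
Opt4: dominated, since Opt1 does at least as well everywhere (R1: 12>8, R2: 9>5, R3: 8=8, R4: 7>2).
Opt5: dominated, since Opt1 does at least as well everywhere (R1: 12>9, R2: 9>1, R3: 8>6, R4: 7>4).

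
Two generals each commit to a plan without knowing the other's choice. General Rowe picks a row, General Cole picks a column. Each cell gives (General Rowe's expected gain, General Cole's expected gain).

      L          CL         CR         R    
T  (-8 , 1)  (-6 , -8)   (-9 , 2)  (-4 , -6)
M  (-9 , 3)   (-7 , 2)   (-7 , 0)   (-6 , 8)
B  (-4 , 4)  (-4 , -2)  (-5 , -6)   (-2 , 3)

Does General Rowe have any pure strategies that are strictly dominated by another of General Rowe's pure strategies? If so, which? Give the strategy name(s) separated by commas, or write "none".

T, M

T: dominated, since B does at least as well everywhere (L: -4>-8, CL: -4>-6, CR: -5>-9, R: -2>-4).
B strictly dominates M — L: -4>-9, CL: -4>-7, CR: -5>-7, R: -2>-6.
Nothing dominates B: T at L (-4>-8); M at L (-4>-9).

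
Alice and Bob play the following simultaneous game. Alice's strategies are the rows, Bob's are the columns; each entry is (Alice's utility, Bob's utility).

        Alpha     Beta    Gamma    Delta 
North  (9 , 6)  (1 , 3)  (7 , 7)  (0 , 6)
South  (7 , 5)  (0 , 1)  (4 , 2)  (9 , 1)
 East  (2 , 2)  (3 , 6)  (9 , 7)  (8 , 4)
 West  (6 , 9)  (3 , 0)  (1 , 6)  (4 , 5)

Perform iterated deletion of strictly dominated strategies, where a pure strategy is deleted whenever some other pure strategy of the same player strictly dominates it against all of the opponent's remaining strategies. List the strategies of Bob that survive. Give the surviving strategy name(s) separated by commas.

For Bob, Gamma strictly dominates Beta on the remaining rows (North: 7>3, South: 2>1, East: 7>6, West: 6>0); eliminate Beta.
Row West is eliminated: South beats it against every remaining column (Alpha: 7>6, Gamma: 4>1, Delta: 9>4).
For Bob, Gamma strictly dominates Delta on the remaining rows (North: 7>6, South: 2>1, East: 7>4); eliminate Delta.
Alice's strategy South is strictly dominated by North (Alpha: 9>7, Gamma: 7>4) and is removed.
Bob's strategy Alpha is strictly dominated by Gamma (North: 7>6, East: 7>2) and is removed.
Row North is eliminated: East beats it against every remaining column (Gamma: 9>7).
Among the remaining strategies, none is strictly dominated by another pure strategy of the same player, so the elimination stops.
Surviving strategies — Alice: {East}; Bob: {Gamma}.

Gamma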